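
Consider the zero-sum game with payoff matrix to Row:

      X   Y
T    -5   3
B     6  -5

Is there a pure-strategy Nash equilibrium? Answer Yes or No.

Row minima: T → -5, B → -5; maximin = -5.
Column maxima: X → 6, Y → 3; minimax = 3.
-5 ≠ 3, so no pure-strategy equilibrium exists.

No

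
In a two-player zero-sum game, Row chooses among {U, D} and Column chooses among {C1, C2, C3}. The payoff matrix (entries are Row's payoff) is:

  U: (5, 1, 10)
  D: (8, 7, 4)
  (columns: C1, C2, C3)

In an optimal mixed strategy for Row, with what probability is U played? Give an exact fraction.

Row minima: U → 1, D → 4; maximin = 4.
Column maxima: C1 → 8, C2 → 7, C3 → 10; minimax = 7.
4 ≠ 7, so there is no saddle point; optimal play is mixed.
C1 is strictly dominated by C2 (it gives Row strictly more in every row), so Column never plays it.
On the remaining 2×2 (U, D vs C2, C3):
Let Row play U with probability p. Expected payoff against C2: 1p + 7(1−p) = −6p + 7; against C3: 10p + 4(1−p) = 6p + 4.
Setting these equal: −6p + 7 = 6p + 4 ⇒ −12p = -3 ⇒ p = 1/4, and the value is (-6)·(1/4) + 7 = 11/2.
For Column: with q = P(C2), equating U's and D's payoffs gives −9q + 10 = 3q + 4 ⇒ q = 1/2.

1/4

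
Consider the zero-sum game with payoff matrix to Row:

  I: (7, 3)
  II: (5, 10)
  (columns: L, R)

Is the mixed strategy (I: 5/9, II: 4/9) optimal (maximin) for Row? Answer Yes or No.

Against L this mix gives (5/9)·7 + (4/9)·5 = 55/9.
Against R this mix gives (5/9)·3 + (4/9)·10 = 55/9.
All of Column's active replies (L, R) yield 55/9, and no column does worse for Row. The mix makes Column indifferent and guarantees 55/9, so it is optimal.

Yes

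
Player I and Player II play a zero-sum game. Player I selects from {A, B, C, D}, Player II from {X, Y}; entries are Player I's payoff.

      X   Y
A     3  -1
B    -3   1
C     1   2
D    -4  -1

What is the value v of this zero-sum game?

Row minima: A → -1, B → -3, C → 1, D → -4; maximin = 1.
Column maxima: X → 3, Y → 2; minimax = 2.
1 ≠ 2, so there is no saddle point; optimal play is mixed.
B is strictly dominated by C, so Player I never plays it.
D is strictly dominated by C, so Player I never plays it.
On the remaining 2×2 (A, C vs X, Y):
Let Player I play A with probability p. Expected payoff against X: 3p + 1(1−p) = 2p + 1; against Y: (-1)p + 2(1−p) = −3p + 2.
Setting these equal: 2p + 1 = −3p + 2 ⇒ 5p = 1 ⇒ p = 1/5, and the value is (2)·(1/5) + 1 = 7/5.
For Player II: with q = P(X), equating A's and C's payoffs gives 4q − 1 = −q + 2 ⇒ q = 3/5.

7/5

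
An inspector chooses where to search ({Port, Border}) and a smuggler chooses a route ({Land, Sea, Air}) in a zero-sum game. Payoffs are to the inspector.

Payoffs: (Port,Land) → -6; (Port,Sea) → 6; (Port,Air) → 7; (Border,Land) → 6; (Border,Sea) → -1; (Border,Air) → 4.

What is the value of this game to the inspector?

30/19

Row minima: Port → -6, Border → -1; maximin = -1.
Column maxima: Land → 6, Sea → 6, Air → 7; minimax = 6.
-1 ≠ 6, so there is no saddle point; optimal play is mixed.
Air is strictly dominated by Sea (it gives the inspector strictly more in every row), so the smuggler never plays it.
On the remaining 2×2 (Port, Border vs Land, Sea):
Let the inspector play Port with probability p. Expected payoff against Land: (-6)p + 6(1−p) = −12p + 6; against Sea: 6p + (-1)(1−p) = 7p − 1.
Setting these equal: −12p + 6 = 7p − 1 ⇒ −19p = -7 ⇒ p = 7/19, and the value is (-12)·(7/19) + 6 = 30/19.
For the smuggler: with q = P(Land), equating Port's and Border's payoffs gives −12q + 6 = 7q − 1 ⇒ q = 7/19.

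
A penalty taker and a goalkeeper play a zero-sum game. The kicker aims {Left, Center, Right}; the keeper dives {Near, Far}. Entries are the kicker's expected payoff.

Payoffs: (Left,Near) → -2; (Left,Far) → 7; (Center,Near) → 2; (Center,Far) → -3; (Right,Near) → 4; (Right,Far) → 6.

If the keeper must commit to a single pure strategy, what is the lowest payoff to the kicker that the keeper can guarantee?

4

Column maxima: Near → 4, Far → 7.
The smallest of these is 4.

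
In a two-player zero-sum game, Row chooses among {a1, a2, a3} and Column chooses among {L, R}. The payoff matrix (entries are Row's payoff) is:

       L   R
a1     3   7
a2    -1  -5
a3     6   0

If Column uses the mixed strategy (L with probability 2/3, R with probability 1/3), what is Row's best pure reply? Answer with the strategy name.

Expected payoff of a1: (2/3)·3 + (1/3)·7 = 13/3.
Expected payoff of a2: (2/3)·(-1) + (1/3)·(-5) = -7/3.
Expected payoff of a3: (2/3)·6 + (1/3)·0 = 4.
The largest is 13/3, so Row's best response is a1.

a1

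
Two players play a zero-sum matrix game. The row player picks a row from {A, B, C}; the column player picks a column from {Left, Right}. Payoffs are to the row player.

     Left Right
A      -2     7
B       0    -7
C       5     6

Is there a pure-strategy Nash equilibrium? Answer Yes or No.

Row minima: A → -2, B → -7, C → 5; maximin = 5.
Column maxima: Left → 5, Right → 7; minimax = 5.
maximin = minimax = 5, so a saddle point exists.

Yes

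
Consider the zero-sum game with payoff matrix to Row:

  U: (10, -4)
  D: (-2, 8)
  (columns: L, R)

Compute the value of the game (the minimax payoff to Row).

3

Row minima: U → -4, D → -2; maximin = -2.
Column maxima: L → 10, R → 8; minimax = 8.
-2 ≠ 8, so there is no saddle point; optimal play is mixed.
Let Row play U with probability p. Expected payoff against L: 10p + (-2)(1−p) = 12p − 2; against R: (-4)p + 8(1−p) = −12p + 8.
Setting these equal: 12p − 2 = −12p + 8 ⇒ 24p = 10 ⇒ p = 5/12, and the value is (12)·(5/12) − 2 = 3.
For Column: with q = P(L), equating U's and D's payoffs gives 14q − 4 = −10q + 8 ⇒ q = 1/2.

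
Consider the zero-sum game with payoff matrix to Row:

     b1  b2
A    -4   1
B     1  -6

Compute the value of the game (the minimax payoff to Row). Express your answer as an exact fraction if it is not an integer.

-23/12

Row minima: A → -4, B → -6; maximin = -4.
Column maxima: b1 → 1, b2 → 1; minimax = 1.
-4 ≠ 1, so there is no saddle point; optimal play is mixed.
Let Row play A with probability p. Expected payoff against b1: (-4)p + 1(1−p) = −5p + 1; against b2: 1p + (-6)(1−p) = 7p − 6.
Setting these equal: −5p + 1 = 7p − 6 ⇒ −12p = -7 ⇒ p = 7/12, and the value is (-5)·(7/12) + 1 = -23/12.
For Column: with q = P(b1), equating A's and B's payoffs gives −5q + 1 = 7q − 6 ⇒ q = 7/12.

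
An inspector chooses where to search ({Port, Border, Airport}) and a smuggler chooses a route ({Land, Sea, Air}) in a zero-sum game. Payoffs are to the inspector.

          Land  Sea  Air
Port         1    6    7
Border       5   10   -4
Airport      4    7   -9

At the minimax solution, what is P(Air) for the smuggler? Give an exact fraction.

4/15

Row minima: Port → 1, Border → -4, Airport → -9; maximin = 1.
Column maxima: Land → 5, Sea → 10, Air → 7; minimax = 5.
1 ≠ 5, so there is no saddle point; optimal play is mixed.
Airport is strictly dominated by Border, so the inspector never plays it.
Sea is strictly dominated by Land (it gives the inspector strictly more in every row), so the smuggler never plays it.
On the remaining 2×2 (Port, Border vs Land, Air):
Let the inspector play Port with probability p. Expected payoff against Land: 1p + 5(1−p) = −4p + 5; against Air: 7p + (-4)(1−p) = 11p − 4.
Setting these equal: −4p + 5 = 11p − 4 ⇒ −15p = -9 ⇒ p = 3/5, and the value is (-4)·(3/5) + 5 = 13/5.
For the smuggler: with q = P(Land), equating Port's and Border's payoffs gives −6q + 7 = 9q − 4 ⇒ q = 11/15.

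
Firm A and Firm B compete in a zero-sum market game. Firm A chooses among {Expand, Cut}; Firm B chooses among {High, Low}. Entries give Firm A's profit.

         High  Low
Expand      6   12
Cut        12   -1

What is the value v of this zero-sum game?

Row minima: Expand → 6, Cut → -1; maximin = 6.
Column maxima: High → 12, Low → 12; minimax = 12.
6 ≠ 12, so there is no saddle point; optimal play is mixed.
Let Firm A play Expand with probability p. Expected payoff against High: 6p + 12(1−p) = −6p + 12; against Low: 12p + (-1)(1−p) = 13p − 1.
Setting these equal: −6p + 12 = 13p − 1 ⇒ −19p = -13 ⇒ p = 13/19, and the value is (-6)·(13/19) + 12 = 150/19.
For Firm B: with q = P(High), equating Expand's and Cut's payoffs gives −6q + 12 = 13q − 1 ⇒ q = 13/19.

150/19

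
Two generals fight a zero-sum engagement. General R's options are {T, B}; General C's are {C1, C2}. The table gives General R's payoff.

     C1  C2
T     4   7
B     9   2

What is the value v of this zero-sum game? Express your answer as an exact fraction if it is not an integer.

Row minima: T → 4, B → 2; maximin = 4.
Column maxima: C1 → 9, C2 → 7; minimax = 7.
4 ≠ 7, so there is no saddle point; optimal play is mixed.
Let General R play T with probability p. Expected payoff against C1: 4p + 9(1−p) = −5p + 9; against C2: 7p + 2(1−p) = 5p + 2.
Setting these equal: −5p + 9 = 5p + 2 ⇒ −10p = -7 ⇒ p = 7/10, and the value is (-5)·(7/10) + 9 = 11/2.
For General C: with q = P(C1), equating T's and B's payoffs gives −3q + 7 = 7q + 2 ⇒ q = 1/2.

11/2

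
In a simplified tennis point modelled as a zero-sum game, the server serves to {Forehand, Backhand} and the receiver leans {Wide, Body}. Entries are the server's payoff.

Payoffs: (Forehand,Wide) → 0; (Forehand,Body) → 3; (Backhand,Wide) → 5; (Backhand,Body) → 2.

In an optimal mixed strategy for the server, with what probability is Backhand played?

Row minima: Forehand → 0, Backhand → 2; maximin = 2.
Column maxima: Wide → 5, Body → 3; minimax = 3.
2 ≠ 3, so there is no saddle point; optimal play is mixed.
Let the server play Forehand with probability p. Expected payoff against Wide: 0p + 5(1−p) = −5p + 5; against Body: 3p + 2(1−p) = p + 2.
Setting these equal: −5p + 5 = p + 2 ⇒ −6p = -3 ⇒ p = 1/2, and the value is (-5)·(1/2) + 5 = 5/2.
For the receiver: with q = P(Wide), equating Forehand's and Backhand's payoffs gives −3q + 3 = 3q + 2 ⇒ q = 1/6.

1/2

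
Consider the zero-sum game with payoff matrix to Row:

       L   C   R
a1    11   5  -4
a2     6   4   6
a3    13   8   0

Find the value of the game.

24/5

Row minima: a1 → -4, a2 → 4, a3 → 0; maximin = 4.
Column maxima: L → 13, C → 8, R → 6; minimax = 6.
4 ≠ 6, so there is no saddle point; optimal play is mixed.
a1 is strictly dominated by a3, so Row never plays it.
L is strictly dominated by C (it gives Row strictly more in every row), so Column never plays it.
On the remaining 2×2 (a2, a3 vs C, R):
Let Row play a2 with probability p. Expected payoff against C: 4p + 8(1−p) = −4p + 8; against R: 6p + 0(1−p) = 6p.
Setting these equal: −4p + 8 = 6p ⇒ −10p = -8 ⇒ p = 4/5, and the value is (-4)·(4/5) + 8 = 24/5.
For Column: with q = P(C), equating a2's and a3's payoffs gives −2q + 6 = 8q ⇒ q = 3/5.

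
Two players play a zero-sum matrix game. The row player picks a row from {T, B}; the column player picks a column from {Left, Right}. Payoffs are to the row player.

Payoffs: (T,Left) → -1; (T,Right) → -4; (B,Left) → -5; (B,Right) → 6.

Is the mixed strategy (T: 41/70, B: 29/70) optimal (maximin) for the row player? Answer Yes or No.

Against Left this mix gives (41/70)·(-1) + (29/70)·(-5) = -93/35.
Against Right this mix gives (41/70)·(-4) + (29/70)·6 = 1/7.
The column player will play Left, holding the row player to -93/35. Shifting weight toward the row that does better against Left would raise this floor (the equalizing mix achieves -13/7 against both Left and Right), so the proposed strategy is not optimal.

No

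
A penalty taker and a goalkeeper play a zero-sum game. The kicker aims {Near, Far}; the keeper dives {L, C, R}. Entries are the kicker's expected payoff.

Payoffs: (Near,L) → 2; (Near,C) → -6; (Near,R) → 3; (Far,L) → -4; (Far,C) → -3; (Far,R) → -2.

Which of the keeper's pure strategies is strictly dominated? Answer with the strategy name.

R

L holds the kicker's payoff strictly below R in every row: 2 < 3, -4 < -2.
So R is strictly dominated for the keeper.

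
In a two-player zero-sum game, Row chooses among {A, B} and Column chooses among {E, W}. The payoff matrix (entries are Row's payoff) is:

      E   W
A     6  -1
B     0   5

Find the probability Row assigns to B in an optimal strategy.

7/12

Row minima: A → -1, B → 0; maximin = 0.
Column maxima: E → 6, W → 5; minimax = 5.
0 ≠ 5, so there is no saddle point; optimal play is mixed.
Let Row play A with probability p. Expected payoff against E: 6p + 0(1−p) = 6p; against W: (-1)p + 5(1−p) = −6p + 5.
Setting these equal: 6p = −6p + 5 ⇒ 12p = 5 ⇒ p = 5/12, and the value is (6)·(5/12) = 5/2.
For Column: with q = P(E), equating A's and B's payoffs gives 7q − 1 = −5q + 5 ⇒ q = 1/2.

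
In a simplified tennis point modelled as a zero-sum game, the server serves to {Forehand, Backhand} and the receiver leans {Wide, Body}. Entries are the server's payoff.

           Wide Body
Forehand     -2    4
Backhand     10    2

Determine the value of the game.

22/7

Row minima: Forehand → -2, Backhand → 2; maximin = 2.
Column maxima: Wide → 10, Body → 4; minimax = 4.
2 ≠ 4, so there is no saddle point; optimal play is mixed.
Let the server play Forehand with probability p. Expected payoff against Wide: (-2)p + 10(1−p) = −12p + 10; against Body: 4p + 2(1−p) = 2p + 2.
Setting these equal: −12p + 10 = 2p + 2 ⇒ −14p = -8 ⇒ p = 4/7, and the value is (-12)·(4/7) + 10 = 22/7.
For the receiver: with q = P(Wide), equating Forehand's and Backhand's payoffs gives −6q + 4 = 8q + 2 ⇒ q = 1/7.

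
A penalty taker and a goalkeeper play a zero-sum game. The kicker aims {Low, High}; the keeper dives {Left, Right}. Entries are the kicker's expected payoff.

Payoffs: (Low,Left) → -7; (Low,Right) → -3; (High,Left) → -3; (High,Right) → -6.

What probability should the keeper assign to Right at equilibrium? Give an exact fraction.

Row minima: Low → -7, High → -6; maximin = -6.
Column maxima: Left → -3, Right → -3; minimax = -3.
-6 ≠ -3, so there is no saddle point; optimal play is mixed.
Let the kicker play Low with probability p. Expected payoff against Left: (-7)p + (-3)(1−p) = −4p − 3; against Right: (-3)p + (-6)(1−p) = 3p − 6.
Setting these equal: −4p − 3 = 3p − 6 ⇒ −7p = -3 ⇒ p = 3/7, and the value is (-4)·(3/7) − 3 = -33/7.
For the keeper: with q = P(Left), equating Low's and High's payoffs gives −4q − 3 = 3q − 6 ⇒ q = 3/7.

4/7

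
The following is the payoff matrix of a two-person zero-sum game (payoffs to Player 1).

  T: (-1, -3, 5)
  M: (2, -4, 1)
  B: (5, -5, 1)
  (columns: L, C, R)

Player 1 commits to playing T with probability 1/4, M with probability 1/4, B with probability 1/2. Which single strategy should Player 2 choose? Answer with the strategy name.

If Player 2 plays L, Player 1's expected payoff is (1/4)·(-1) + (1/4)·2 + (1/2)·5 = 11/4.
If Player 2 plays C, Player 1's expected payoff is (1/4)·(-3) + (1/4)·(-4) + (1/2)·(-5) = -17/4.
If Player 2 plays R, Player 1's expected payoff is (1/4)·5 + (1/4)·1 + (1/2)·1 = 2.
Player 2 minimizes Player 1's payoff; the smallest is -17/4, so the best response is C.

C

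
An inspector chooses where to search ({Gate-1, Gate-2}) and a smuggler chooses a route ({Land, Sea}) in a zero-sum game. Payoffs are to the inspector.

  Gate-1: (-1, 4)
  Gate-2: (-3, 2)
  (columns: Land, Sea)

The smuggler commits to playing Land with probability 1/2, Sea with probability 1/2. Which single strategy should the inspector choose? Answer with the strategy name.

Expected payoff of Gate-1: (1/2)·(-1) + (1/2)·4 = 3/2.
Expected payoff of Gate-2: (1/2)·(-3) + (1/2)·2 = -1/2.
The largest is 3/2, so the inspector's best response is Gate-1.

Gate-1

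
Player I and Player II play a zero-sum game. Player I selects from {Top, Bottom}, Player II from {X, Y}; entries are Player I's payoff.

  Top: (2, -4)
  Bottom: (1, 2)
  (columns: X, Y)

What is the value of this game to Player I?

Row minima: Top → -4, Bottom → 1; maximin = 1.
Column maxima: X → 2, Y → 2; minimax = 2.
1 ≠ 2, so there is no saddle point; optimal play is mixed.
Let Player I play Top with probability p. Expected payoff against X: 2p + 1(1−p) = p + 1; against Y: (-4)p + 2(1−p) = −6p + 2.
Setting these equal: p + 1 = −6p + 2 ⇒ 7p = 1 ⇒ p = 1/7, and the value is (1)·(1/7) + 1 = 8/7.
For Player II: with q = P(X), equating Top's and Bottom's payoffs gives 6q − 4 = −q + 2 ⇒ q = 6/7.

8/7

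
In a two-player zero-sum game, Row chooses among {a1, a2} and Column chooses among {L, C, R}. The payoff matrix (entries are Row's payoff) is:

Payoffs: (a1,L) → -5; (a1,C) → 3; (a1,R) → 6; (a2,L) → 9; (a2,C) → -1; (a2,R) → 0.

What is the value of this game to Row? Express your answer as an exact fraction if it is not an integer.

Row minima: a1 → -5, a2 → -1; maximin = -1.
Column maxima: L → 9, C → 3, R → 6; minimax = 3.
-1 ≠ 3, so there is no saddle point; optimal play is mixed.
R is strictly dominated by C (it gives Row strictly more in every row), so Column never plays it.
On the remaining 2×2 (a1, a2 vs L, C):
Let Row play a1 with probability p. Expected payoff against L: (-5)p + 9(1−p) = −14p + 9; against C: 3p + (-1)(1−p) = 4p − 1.
Setting these equal: −14p + 9 = 4p − 1 ⇒ −18p = -10 ⇒ p = 5/9, and the value is (-14)·(5/9) + 9 = 11/9.
For Column: with q = P(L), equating a1's and a2's payoffs gives −8q + 3 = 10q − 1 ⇒ q = 2/9.

11/9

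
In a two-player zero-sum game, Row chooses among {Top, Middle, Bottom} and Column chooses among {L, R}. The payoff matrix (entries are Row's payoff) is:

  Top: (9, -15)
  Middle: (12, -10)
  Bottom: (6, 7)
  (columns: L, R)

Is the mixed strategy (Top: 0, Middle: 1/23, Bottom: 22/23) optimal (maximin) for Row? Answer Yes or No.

Yes

Against L this mix gives (1/23)·12 + (22/23)·6 = 144/23.
Against R this mix gives (1/23)·(-10) + (22/23)·7 = 144/23.
All of Column's active replies (L, R) yield 144/23, and no column does worse for Row. The mix makes Column indifferent and guarantees 144/23, so it is optimal.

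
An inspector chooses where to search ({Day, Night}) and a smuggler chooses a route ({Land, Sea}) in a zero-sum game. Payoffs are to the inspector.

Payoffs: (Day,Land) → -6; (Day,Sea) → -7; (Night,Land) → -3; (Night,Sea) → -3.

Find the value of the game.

Row minima: Day → -7, Night → -3; maximin = -3.
Column maxima: Land → -3, Sea → -3; minimax = -3.
Since maximin = minimax = -3, there is a saddle point and the value is -3.

-3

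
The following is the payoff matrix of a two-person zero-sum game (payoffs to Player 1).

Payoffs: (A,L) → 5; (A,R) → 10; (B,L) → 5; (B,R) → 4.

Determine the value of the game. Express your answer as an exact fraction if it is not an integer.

5

Row minima: A → 5, B → 4; maximin = 5.
Column maxima: L → 5, R → 10; minimax = 5.
Since maximin = minimax = 5, there is a saddle point and the value is 5.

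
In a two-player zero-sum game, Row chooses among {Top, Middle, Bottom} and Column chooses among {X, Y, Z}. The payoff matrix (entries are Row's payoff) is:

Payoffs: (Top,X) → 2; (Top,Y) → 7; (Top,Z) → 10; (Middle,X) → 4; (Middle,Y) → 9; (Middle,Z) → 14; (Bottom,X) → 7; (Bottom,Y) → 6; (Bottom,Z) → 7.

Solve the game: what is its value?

13/2

Row minima: Top → 2, Middle → 4, Bottom → 6; maximin = 6.
Column maxima: X → 7, Y → 9, Z → 14; minimax = 7.
6 ≠ 7, so there is no saddle point; optimal play is mixed.
Top is strictly dominated by Middle, so Row never plays it.
Z is strictly dominated by Y (it gives Row strictly more in every row), so Column never plays it.
On the remaining 2×2 (Middle, Bottom vs X, Y):
Let Row play Middle with probability p. Expected payoff against X: 4p + 7(1−p) = −3p + 7; against Y: 9p + 6(1−p) = 3p + 6.
Setting these equal: −3p + 7 = 3p + 6 ⇒ −6p = -1 ⇒ p = 1/6, and the value is (-3)·(1/6) + 7 = 13/2.
For Column: with q = P(X), equating Middle's and Bottom's payoffs gives −5q + 9 = q + 6 ⇒ q = 1/2.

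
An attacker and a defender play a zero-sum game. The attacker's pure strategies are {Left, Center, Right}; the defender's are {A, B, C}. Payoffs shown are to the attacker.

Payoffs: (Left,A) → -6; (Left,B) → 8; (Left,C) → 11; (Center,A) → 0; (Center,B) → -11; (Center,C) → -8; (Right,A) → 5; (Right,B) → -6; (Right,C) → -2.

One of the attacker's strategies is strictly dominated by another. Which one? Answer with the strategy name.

Center

Right gives a strictly higher payoff than Center against every column: 5 > 0, -6 > -11, -2 > -8.
So Center is strictly dominated and the attacker never plays it.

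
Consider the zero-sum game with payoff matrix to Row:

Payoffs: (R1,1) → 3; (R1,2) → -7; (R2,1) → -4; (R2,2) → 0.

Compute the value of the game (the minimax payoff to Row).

Row minima: R1 → -7, R2 → -4; maximin = -4.
Column maxima: 1 → 3, 2 → 0; minimax = 0.
-4 ≠ 0, so there is no saddle point; optimal play is mixed.
Let Row play R1 with probability p. Expected payoff against 1: 3p + (-4)(1−p) = 7p − 4; against 2: (-7)p + 0(1−p) = −7p.
Setting these equal: 7p − 4 = −7p ⇒ 14p = 4 ⇒ p = 2/7, and the value is (7)·(2/7) − 4 = -2.
For Column: with q = P(1), equating R1's and R2's payoffs gives 10q − 7 = −4q ⇒ q = 1/2.

-2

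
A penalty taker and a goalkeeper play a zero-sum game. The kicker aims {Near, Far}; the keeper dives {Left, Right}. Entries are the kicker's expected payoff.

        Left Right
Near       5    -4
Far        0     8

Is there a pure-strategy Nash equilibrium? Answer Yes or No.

Row minima: Near → -4, Far → 0; maximin = 0.
Column maxima: Left → 5, Right → 8; minimax = 5.
0 ≠ 5, so no pure-strategy equilibrium exists.

No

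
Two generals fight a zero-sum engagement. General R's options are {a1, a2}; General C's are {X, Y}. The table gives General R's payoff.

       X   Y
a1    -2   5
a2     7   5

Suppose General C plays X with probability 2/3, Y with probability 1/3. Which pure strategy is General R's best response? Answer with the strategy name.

a2

Expected payoff of a1: (2/3)·(-2) + (1/3)·5 = 1/3.
Expected payoff of a2: (2/3)·7 + (1/3)·5 = 19/3.
The largest is 19/3, so General R's best response is a2.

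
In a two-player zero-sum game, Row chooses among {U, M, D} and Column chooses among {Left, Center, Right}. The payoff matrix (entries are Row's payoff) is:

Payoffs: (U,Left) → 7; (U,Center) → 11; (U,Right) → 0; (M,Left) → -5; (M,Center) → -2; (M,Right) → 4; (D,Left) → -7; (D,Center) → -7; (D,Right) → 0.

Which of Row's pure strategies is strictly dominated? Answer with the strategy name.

M gives a strictly higher payoff than D against every column: -5 > -7, -2 > -7, 4 > 0.
So D is strictly dominated and Row never plays it.

D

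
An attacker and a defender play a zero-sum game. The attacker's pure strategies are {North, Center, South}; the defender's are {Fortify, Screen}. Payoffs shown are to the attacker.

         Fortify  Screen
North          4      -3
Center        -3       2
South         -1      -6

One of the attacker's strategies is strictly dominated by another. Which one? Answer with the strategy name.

North gives a strictly higher payoff than South against every column: 4 > -1, -3 > -6.
So South is strictly dominated and the attacker never plays it.

South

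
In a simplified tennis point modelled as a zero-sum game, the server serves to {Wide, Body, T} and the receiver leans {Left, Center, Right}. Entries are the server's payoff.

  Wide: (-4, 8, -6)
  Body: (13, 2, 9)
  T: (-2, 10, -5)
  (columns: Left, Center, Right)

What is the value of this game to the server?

50/11

Row minima: Wide → -6, Body → 2, T → -5; maximin = 2.
Column maxima: Left → 13, Center → 10, Right → 9; minimax = 9.
2 ≠ 9, so there is no saddle point; optimal play is mixed.
Wide is strictly dominated by T, so the server never plays it.
Left is strictly dominated by Right (it gives the server strictly more in every row), so the receiver never plays it.
On the remaining 2×2 (Body, T vs Center, Right):
Let the server play Body with probability p. Expected payoff against Center: 2p + 10(1−p) = −8p + 10; against Right: 9p + (-5)(1−p) = 14p − 5.
Setting these equal: −8p + 10 = 14p − 5 ⇒ −22p = -15 ⇒ p = 15/22, and the value is (-8)·(15/22) + 10 = 50/11.
For the receiver: with q = P(Center), equating Body's and T's payoffs gives −7q + 9 = 15q − 5 ⇒ q = 7/11.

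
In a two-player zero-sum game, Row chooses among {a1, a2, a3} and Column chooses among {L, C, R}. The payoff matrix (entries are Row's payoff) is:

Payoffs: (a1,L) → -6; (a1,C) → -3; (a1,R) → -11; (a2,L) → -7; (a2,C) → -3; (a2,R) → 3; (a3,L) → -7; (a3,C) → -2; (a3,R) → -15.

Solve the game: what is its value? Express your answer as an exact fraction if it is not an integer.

-19/3

Row minima: a1 → -11, a2 → -7, a3 → -15; maximin = -7.
Column maxima: L → -6, C → -2, R → 3; minimax = -6.
-7 ≠ -6, so there is no saddle point; optimal play is mixed.
C is strictly dominated by L (it gives Row strictly more in every row), so Column never plays it.
With C eliminated, a3 is strictly dominated by a1 (a1 gives Row strictly more in every remaining column), so Row never plays it.
On the remaining 2×2 (a1, a2 vs L, R):
Let Row play a1 with probability p. Expected payoff against L: (-6)p + (-7)(1−p) = p − 7; against R: (-11)p + 3(1−p) = −14p + 3.
Setting these equal: p − 7 = −14p + 3 ⇒ 15p = 10 ⇒ p = 2/3, and the value is (1)·(2/3) − 7 = -19/3.
For Column: with q = P(L), equating a1's and a2's payoffs gives 5q − 11 = −10q + 3 ⇒ q = 14/15.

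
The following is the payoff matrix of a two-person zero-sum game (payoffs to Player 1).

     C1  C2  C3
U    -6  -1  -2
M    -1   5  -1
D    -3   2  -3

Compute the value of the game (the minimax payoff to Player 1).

Row minima: U → -6, M → -1, D → -3; maximin = -1.
Column maxima: C1 → -1, C2 → 5, C3 → -1; minimax = -1.
Since maximin = minimax = -1, there is a saddle point and the value is -1.

-1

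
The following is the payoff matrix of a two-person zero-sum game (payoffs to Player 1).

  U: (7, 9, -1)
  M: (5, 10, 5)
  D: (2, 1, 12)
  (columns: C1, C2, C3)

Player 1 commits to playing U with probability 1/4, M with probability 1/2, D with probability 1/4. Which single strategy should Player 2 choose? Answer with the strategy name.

If Player 2 plays C1, Player 1's expected payoff is (1/4)·7 + (1/2)·5 + (1/4)·2 = 19/4.
If Player 2 plays C2, Player 1's expected payoff is (1/4)·9 + (1/2)·10 + (1/4)·1 = 15/2.
If Player 2 plays C3, Player 1's expected payoff is (1/4)·(-1) + (1/2)·5 + (1/4)·12 = 21/4.
Player 2 minimizes Player 1's payoff; the smallest is 19/4, so the best response is C1.

C1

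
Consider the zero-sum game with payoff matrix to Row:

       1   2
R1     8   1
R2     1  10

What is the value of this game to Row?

Row minima: R1 → 1, R2 → 1; maximin = 1.
Column maxima: 1 → 8, 2 → 10; minimax = 8.
1 ≠ 8, so there is no saddle point; optimal play is mixed.
Let Row play R1 with probability p. Expected payoff against 1: 8p + 1(1−p) = 7p + 1; against 2: 1p + 10(1−p) = −9p + 10.
Setting these equal: 7p + 1 = −9p + 10 ⇒ 16p = 9 ⇒ p = 9/16, and the value is (7)·(9/16) + 1 = 79/16.
For Column: with q = P(1), equating R1's and R2's payoffs gives 7q + 1 = −9q + 10 ⇒ q = 9/16.

79/16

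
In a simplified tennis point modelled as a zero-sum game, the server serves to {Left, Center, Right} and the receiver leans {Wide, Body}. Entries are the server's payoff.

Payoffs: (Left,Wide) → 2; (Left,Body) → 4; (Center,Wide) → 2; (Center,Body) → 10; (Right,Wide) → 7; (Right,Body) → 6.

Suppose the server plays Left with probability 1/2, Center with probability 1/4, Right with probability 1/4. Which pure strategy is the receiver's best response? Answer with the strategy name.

If the receiver plays Wide, the server's expected payoff is (1/2)·2 + (1/4)·2 + (1/4)·7 = 13/4.
If the receiver plays Body, the server's expected payoff is (1/2)·4 + (1/4)·10 + (1/4)·6 = 6.
The receiver minimizes the server's payoff; the smallest is 13/4, so the best response is Wide.

Wide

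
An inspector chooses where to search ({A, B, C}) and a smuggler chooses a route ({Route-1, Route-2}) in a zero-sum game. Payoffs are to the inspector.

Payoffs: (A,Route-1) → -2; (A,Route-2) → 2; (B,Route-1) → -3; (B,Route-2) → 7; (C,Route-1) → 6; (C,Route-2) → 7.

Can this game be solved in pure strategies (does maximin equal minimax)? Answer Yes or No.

Yes

Row minima: A → -2, B → -3, C → 6; maximin = 6.
Column maxima: Route-1 → 6, Route-2 → 7; minimax = 6.
maximin = minimax = 6, so a saddle point exists.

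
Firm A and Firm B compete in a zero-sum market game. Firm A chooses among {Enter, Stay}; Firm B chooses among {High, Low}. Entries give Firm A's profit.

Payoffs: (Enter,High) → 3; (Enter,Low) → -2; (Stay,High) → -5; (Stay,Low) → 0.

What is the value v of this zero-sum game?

-1

Row minima: Enter → -2, Stay → -5; maximin = -2.
Column maxima: High → 3, Low → 0; minimax = 0.
-2 ≠ 0, so there is no saddle point; optimal play is mixed.
Let Firm A play Enter with probability p. Expected payoff against High: 3p + (-5)(1−p) = 8p − 5; against Low: (-2)p + 0(1−p) = −2p.
Setting these equal: 8p − 5 = −2p ⇒ 10p = 5 ⇒ p = 1/2, and the value is (8)·(1/2) − 5 = -1.
For Firm B: with q = P(High), equating Enter's and Stay's payoffs gives 5q − 2 = −5q ⇒ q = 1/5.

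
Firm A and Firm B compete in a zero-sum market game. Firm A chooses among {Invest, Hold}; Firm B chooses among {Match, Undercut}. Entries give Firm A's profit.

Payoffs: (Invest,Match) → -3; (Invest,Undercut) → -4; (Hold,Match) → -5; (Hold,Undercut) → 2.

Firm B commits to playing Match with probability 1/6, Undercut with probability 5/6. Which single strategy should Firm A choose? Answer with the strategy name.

Expected payoff of Invest: (1/6)·(-3) + (5/6)·(-4) = -23/6.
Expected payoff of Hold: (1/6)·(-5) + (5/6)·2 = 5/6.
The largest is 5/6, so Firm A's best response is Hold.

Hold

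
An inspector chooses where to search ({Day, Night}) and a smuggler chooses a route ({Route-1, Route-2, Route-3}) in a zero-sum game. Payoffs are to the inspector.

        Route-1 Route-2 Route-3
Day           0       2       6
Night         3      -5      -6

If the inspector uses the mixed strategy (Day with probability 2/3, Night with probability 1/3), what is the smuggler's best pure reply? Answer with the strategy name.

Route-2

If the smuggler plays Route-1, the inspector's expected payoff is (2/3)·0 + (1/3)·3 = 1.
If the smuggler plays Route-2, the inspector's expected payoff is (2/3)·2 + (1/3)·(-5) = -1/3.
If the smuggler plays Route-3, the inspector's expected payoff is (2/3)·6 + (1/3)·(-6) = 2.
The smuggler minimizes the inspector's payoff; the smallest is -1/3, so the best response is Route-2.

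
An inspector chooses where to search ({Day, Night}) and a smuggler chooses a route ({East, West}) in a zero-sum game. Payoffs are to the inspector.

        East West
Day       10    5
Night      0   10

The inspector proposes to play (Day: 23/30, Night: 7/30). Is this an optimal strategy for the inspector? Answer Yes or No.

No

Against East this mix gives (23/30)·10 + (7/30)·0 = 23/3.
Against West this mix gives (23/30)·5 + (7/30)·10 = 37/6.
The smuggler will play West, holding the inspector to 37/6. Shifting weight toward the row that does better against West would raise this floor (the equalizing mix achieves 20/3 against both West and East), so the proposed strategy is not optimal.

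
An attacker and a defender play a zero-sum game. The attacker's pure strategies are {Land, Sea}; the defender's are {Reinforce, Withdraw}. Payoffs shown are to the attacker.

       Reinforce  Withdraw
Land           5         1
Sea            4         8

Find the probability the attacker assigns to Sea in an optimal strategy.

Row minima: Land → 1, Sea → 4; maximin = 4.
Column maxima: Reinforce → 5, Withdraw → 8; minimax = 5.
4 ≠ 5, so there is no saddle point; optimal play is mixed.
Let the attacker play Land with probability p. Expected payoff against Reinforce: 5p + 4(1−p) = p + 4; against Withdraw: 1p + 8(1−p) = −7p + 8.
Setting these equal: p + 4 = −7p + 8 ⇒ 8p = 4 ⇒ p = 1/2, and the value is (1)·(1/2) + 4 = 9/2.
For the defender: with q = P(Reinforce), equating Land's and Sea's payoffs gives 4q + 1 = −4q + 8 ⇒ q = 7/8.

1/2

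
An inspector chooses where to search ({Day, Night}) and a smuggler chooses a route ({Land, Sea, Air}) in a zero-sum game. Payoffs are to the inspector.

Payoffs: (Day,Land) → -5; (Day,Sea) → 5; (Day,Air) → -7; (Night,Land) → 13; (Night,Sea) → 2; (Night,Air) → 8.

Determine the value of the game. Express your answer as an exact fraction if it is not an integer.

3

Row minima: Day → -7, Night → 2; maximin = 2.
Column maxima: Land → 13, Sea → 5, Air → 8; minimax = 5.
2 ≠ 5, so there is no saddle point; optimal play is mixed.
Land is strictly dominated by Air (it gives the inspector strictly more in every row), so the smuggler never plays it.
On the remaining 2×2 (Day, Night vs Sea, Air):
Let the inspector play Day with probability p. Expected payoff against Sea: 5p + 2(1−p) = 3p + 2; against Air: (-7)p + 8(1−p) = −15p + 8.
Setting these equal: 3p + 2 = −15p + 8 ⇒ 18p = 6 ⇒ p = 1/3, and the value is (3)·(1/3) + 2 = 3.
For the smuggler: with q = P(Sea), equating Day's and Night's payoffs gives 12q − 7 = −6q + 8 ⇒ q = 5/6.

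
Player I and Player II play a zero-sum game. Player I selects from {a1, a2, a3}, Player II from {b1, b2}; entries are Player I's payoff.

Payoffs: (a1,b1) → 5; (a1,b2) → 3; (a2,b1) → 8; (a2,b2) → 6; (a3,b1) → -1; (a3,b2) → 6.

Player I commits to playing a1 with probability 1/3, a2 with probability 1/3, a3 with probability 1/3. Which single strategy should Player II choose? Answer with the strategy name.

If Player II plays b1, Player I's expected payoff is (1/3)·5 + (1/3)·8 + (1/3)·(-1) = 4.
If Player II plays b2, Player I's expected payoff is (1/3)·3 + (1/3)·6 + (1/3)·6 = 5.
Player II minimizes Player I's payoff; the smallest is 4, so the best response is b1.

b1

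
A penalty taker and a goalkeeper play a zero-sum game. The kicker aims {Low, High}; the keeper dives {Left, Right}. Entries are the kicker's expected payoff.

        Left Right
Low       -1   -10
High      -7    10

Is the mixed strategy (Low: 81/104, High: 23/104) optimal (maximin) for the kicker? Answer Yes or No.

Against Left this mix gives (81/104)·(-1) + (23/104)·(-7) = -121/52.
Against Right this mix gives (81/104)·(-10) + (23/104)·10 = -145/26.
The keeper will play Right, holding the kicker to -145/26. Shifting weight toward the row that does better against Right would raise this floor (the equalizing mix achieves -40/13 against both Right and Left), so the proposed strategy is not optimal.

No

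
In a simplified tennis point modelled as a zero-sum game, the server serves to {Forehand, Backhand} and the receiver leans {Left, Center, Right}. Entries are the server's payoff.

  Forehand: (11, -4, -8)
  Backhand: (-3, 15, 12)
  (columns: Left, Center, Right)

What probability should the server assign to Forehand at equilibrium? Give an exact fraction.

Row minima: Forehand → -8, Backhand → -3; maximin = -3.
Column maxima: Left → 11, Center → 15, Right → 12; minimax = 11.
-3 ≠ 11, so there is no saddle point; optimal play is mixed.
Center is strictly dominated by Right (it gives the server strictly more in every row), so the receiver never plays it.
On the remaining 2×2 (Forehand, Backhand vs Left, Right):
Let the server play Forehand with probability p. Expected payoff against Left: 11p + (-3)(1−p) = 14p − 3; against Right: (-8)p + 12(1−p) = −20p + 12.
Setting these equal: 14p − 3 = −20p + 12 ⇒ 34p = 15 ⇒ p = 15/34, and the value is (14)·(15/34) − 3 = 54/17.
For the receiver: with q = P(Left), equating Forehand's and Backhand's payoffs gives 19q − 8 = −15q + 12 ⇒ q = 10/17.

15/34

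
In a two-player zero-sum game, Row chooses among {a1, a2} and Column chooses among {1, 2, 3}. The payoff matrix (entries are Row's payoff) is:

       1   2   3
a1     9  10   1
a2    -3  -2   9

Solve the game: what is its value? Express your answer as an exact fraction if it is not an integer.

21/5

Row minima: a1 → 1, a2 → -3; maximin = 1.
Column maxima: 1 → 9, 2 → 10, 3 → 9; minimax = 9.
1 ≠ 9, so there is no saddle point; optimal play is mixed.
2 is strictly dominated by 1 (it gives Row strictly more in every row), so Column never plays it.
On the remaining 2×2 (a1, a2 vs 1, 3):
Let Row play a1 with probability p. Expected payoff against 1: 9p + (-3)(1−p) = 12p − 3; against 3: 1p + 9(1−p) = −8p + 9.
Setting these equal: 12p − 3 = −8p + 9 ⇒ 20p = 12 ⇒ p = 3/5, and the value is (12)·(3/5) − 3 = 21/5.
For Column: with q = P(1), equating a1's and a2's payoffs gives 8q + 1 = −12q + 9 ⇒ q = 2/5.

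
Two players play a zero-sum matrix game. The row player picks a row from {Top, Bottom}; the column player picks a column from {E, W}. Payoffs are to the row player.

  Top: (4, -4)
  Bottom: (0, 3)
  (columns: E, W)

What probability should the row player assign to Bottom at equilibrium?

8/11

Row minima: Top → -4, Bottom → 0; maximin = 0.
Column maxima: E → 4, W → 3; minimax = 3.
0 ≠ 3, so there is no saddle point; optimal play is mixed.
Let the row player play Top with probability p. Expected payoff against E: 4p + 0(1−p) = 4p; against W: (-4)p + 3(1−p) = −7p + 3.
Setting these equal: 4p = −7p + 3 ⇒ 11p = 3 ⇒ p = 3/11, and the value is (4)·(3/11) = 12/11.
For the column player: with q = P(E), equating Top's and Bottom's payoffs gives 8q − 4 = −3q + 3 ⇒ q = 7/11.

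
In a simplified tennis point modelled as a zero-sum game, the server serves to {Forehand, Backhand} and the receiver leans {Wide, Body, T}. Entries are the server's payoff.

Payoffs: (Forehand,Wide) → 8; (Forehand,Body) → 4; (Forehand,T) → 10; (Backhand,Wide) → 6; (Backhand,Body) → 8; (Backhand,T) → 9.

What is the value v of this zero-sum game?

20/3

Row minima: Forehand → 4, Backhand → 6; maximin = 6.
Column maxima: Wide → 8, Body → 8, T → 10; minimax = 8.
6 ≠ 8, so there is no saddle point; optimal play is mixed.
T is strictly dominated by Wide (it gives the server strictly more in every row), so the receiver never plays it.
On the remaining 2×2 (Forehand, Backhand vs Wide, Body):
Let the server play Forehand with probability p. Expected payoff against Wide: 8p + 6(1−p) = 2p + 6; against Body: 4p + 8(1−p) = −4p + 8.
Setting these equal: 2p + 6 = −4p + 8 ⇒ 6p = 2 ⇒ p = 1/3, and the value is (2)·(1/3) + 6 = 20/3.
For the receiver: with q = P(Wide), equating Forehand's and Backhand's payoffs gives 4q + 4 = −2q + 8 ⇒ q = 2/3.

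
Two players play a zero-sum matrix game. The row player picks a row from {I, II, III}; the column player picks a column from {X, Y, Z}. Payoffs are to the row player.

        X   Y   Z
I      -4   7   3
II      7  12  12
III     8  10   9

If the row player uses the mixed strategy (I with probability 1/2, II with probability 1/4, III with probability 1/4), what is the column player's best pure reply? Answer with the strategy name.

X

If the column player plays X, the row player's expected payoff is (1/2)·(-4) + (1/4)·7 + (1/4)·8 = 7/4.
If the column player plays Y, the row player's expected payoff is (1/2)·7 + (1/4)·12 + (1/4)·10 = 9.
If the column player plays Z, the row player's expected payoff is (1/2)·3 + (1/4)·12 + (1/4)·9 = 27/4.
The column player minimizes the row player's payoff; the smallest is 7/4, so the best response is X.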